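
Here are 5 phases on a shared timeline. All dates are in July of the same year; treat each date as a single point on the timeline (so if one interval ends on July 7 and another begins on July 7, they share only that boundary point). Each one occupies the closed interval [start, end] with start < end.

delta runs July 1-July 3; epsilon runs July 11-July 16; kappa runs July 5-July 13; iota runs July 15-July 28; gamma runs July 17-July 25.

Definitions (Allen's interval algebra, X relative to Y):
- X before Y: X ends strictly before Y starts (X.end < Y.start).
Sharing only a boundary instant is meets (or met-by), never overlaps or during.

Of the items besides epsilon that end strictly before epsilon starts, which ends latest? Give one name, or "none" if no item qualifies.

Target epsilon = [July 11, July 16].
delta [July 1, July 3] → before → candidate.
gamma [July 17, July 25] → after → excluded.
iota [July 15, July 28] → overlapped-by → excluded.
kappa [July 5, July 13] → overlaps → excluded.
Among candidates, latest end is July 3 → delta.

delta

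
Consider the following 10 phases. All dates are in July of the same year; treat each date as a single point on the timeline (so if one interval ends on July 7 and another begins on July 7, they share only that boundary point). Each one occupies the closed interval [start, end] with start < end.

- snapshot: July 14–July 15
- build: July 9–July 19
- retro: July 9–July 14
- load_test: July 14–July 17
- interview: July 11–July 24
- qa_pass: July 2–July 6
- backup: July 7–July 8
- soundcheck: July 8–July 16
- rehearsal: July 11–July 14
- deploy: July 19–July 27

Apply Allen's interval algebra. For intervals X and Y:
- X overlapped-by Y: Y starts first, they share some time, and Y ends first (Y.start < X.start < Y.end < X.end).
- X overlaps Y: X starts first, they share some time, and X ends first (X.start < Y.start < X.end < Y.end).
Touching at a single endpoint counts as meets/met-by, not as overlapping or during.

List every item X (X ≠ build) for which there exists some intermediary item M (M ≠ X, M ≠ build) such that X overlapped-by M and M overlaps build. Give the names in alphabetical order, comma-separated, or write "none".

interview, load_test

Target build = [July 9, July 19].
Intermediaries M with M overlaps build: soundcheck.
Via soundcheck — items with X overlapped-by soundcheck: interview, load_test.
Union: interview, load_test.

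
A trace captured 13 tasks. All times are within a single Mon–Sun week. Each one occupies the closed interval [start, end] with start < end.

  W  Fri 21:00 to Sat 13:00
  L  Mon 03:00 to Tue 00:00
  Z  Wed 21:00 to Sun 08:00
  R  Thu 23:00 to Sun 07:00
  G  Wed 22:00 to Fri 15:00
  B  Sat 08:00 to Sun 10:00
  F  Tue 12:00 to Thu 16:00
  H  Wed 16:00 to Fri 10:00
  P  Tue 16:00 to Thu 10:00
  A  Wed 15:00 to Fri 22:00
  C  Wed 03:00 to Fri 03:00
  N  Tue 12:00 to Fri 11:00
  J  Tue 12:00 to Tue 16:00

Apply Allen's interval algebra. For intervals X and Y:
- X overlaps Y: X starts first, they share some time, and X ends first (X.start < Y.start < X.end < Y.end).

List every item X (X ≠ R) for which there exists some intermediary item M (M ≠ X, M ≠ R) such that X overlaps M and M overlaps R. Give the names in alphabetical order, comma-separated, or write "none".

C, F, H, N, P

Target R = [Thu 23:00, Sun 07:00].
Intermediaries M with M overlaps R: A, C, G, H, N.
Via A — items with X overlaps A: C, F, N, P.
Via C — items with X overlaps C: F, P.
Via G — items with X overlaps G: C, F, H, N, P.
Via H — items with X overlaps H: C, F, P.
Via N — items with X overlaps N: none.
Union: C, F, H, N, P.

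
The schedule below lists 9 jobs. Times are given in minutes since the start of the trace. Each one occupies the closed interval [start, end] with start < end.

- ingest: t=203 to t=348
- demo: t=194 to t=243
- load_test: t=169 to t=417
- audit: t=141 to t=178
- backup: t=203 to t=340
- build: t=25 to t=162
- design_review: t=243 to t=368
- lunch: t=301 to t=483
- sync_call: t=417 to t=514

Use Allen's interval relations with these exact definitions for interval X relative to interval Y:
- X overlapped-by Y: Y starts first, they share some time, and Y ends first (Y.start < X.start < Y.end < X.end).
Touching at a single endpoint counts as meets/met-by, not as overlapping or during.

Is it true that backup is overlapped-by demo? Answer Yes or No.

backup = [t=203, t=340], demo = [t=194, t=243].
Actual relation of backup to demo: overlapped-by.
Asked whether 'overlapped-by' holds → Yes.

Yes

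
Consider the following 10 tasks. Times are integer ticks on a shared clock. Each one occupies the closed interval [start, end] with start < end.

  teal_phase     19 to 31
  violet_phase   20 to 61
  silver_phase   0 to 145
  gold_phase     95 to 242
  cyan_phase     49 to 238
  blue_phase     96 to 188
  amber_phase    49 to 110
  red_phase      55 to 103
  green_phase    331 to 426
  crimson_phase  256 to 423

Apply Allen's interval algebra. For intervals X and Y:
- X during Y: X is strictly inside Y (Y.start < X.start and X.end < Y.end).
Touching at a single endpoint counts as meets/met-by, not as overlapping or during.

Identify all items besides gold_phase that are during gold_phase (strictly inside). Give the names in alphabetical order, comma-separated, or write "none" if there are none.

blue_phase

Target gold_phase = [95, 242].
amber_phase [49, 110] → overlaps → no.
blue_phase [96, 188] → during → yes.
crimson_phase [256, 423] → after → no.
cyan_phase [49, 238] → overlaps → no.
green_phase [331, 426] → after → no.
red_phase [55, 103] → overlaps → no.
silver_phase [0, 145] → overlaps → no.
teal_phase [19, 31] → before → no.
violet_phase [20, 61] → before → no.
Result: blue_phase.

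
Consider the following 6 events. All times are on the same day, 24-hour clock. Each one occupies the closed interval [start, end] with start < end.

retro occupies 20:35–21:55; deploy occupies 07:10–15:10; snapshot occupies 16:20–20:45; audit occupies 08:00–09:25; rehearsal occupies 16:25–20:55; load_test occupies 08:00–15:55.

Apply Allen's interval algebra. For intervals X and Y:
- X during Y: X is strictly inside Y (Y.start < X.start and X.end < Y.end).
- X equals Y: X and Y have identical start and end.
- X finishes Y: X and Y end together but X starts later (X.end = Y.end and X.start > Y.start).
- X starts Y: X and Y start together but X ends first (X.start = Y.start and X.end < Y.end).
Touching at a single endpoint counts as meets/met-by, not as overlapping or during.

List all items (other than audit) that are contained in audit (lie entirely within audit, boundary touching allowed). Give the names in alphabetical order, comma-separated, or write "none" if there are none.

Target audit = [08:00, 09:25].
deploy [07:10, 15:10] → contains → no.
load_test [08:00, 15:55] → started-by → no.
rehearsal [16:25, 20:55] → after → no.
retro [20:35, 21:55] → after → no.
snapshot [16:20, 20:45] → after → no.
Result: none.

none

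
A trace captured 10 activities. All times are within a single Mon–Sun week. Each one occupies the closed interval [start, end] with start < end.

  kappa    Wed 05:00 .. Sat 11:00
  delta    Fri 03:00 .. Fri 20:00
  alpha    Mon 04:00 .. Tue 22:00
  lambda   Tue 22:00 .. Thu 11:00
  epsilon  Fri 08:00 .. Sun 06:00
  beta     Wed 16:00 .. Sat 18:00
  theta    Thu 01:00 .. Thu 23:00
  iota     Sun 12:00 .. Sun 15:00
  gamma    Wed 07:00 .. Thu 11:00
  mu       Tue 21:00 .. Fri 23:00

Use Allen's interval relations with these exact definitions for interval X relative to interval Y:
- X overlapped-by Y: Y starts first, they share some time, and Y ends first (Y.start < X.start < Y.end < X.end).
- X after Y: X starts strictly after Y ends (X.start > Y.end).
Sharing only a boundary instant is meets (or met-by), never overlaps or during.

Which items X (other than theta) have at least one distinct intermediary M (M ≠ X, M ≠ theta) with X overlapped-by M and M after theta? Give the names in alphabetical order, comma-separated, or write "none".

epsilon

Target theta = [Thu 01:00, Thu 23:00].
Intermediaries M with M after theta: delta, epsilon, iota.
Via delta — items with X overlapped-by delta: epsilon.
Via epsilon — items with X overlapped-by epsilon: none.
Via iota — items with X overlapped-by iota: none.
Union: epsilon.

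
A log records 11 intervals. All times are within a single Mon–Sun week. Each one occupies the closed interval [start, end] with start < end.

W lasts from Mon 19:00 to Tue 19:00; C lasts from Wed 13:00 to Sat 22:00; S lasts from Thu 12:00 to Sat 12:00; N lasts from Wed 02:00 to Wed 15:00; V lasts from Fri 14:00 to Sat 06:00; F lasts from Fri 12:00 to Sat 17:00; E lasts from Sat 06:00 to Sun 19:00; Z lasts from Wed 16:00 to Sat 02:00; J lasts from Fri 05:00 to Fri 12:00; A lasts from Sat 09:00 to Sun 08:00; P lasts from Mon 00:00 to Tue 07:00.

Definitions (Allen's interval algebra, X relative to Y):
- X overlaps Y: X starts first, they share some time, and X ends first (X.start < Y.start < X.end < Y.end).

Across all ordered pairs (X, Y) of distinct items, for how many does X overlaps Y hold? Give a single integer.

Checking all 110 ordered pairs for relation 'overlaps'; matching pairs in alphabetical order:
(C, A): C overlaps A ✓
(C, E): C overlaps E ✓
(F, A): F overlaps A ✓
(F, E): F overlaps E ✓
(N, C): N overlaps C ✓
(P, W): P overlaps W ✓
(S, A): S overlaps A ✓
(S, E): S overlaps E ✓
(S, F): S overlaps F ✓
(Z, F): Z overlaps F ✓
(Z, S): Z overlaps S ✓
(Z, V): Z overlaps V ✓
Count: 12.

12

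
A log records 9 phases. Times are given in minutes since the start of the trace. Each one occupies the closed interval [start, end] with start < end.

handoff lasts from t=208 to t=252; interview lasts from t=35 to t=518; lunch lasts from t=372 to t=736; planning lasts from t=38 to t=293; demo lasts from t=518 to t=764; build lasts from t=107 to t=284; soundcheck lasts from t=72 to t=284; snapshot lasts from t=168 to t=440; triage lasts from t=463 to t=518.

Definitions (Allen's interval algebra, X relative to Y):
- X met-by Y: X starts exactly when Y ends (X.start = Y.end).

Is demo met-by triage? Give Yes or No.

Yes

demo = [t=518, t=764], triage = [t=463, t=518].
Actual relation of demo to triage: met-by.
Asked whether 'met-by' holds → Yes.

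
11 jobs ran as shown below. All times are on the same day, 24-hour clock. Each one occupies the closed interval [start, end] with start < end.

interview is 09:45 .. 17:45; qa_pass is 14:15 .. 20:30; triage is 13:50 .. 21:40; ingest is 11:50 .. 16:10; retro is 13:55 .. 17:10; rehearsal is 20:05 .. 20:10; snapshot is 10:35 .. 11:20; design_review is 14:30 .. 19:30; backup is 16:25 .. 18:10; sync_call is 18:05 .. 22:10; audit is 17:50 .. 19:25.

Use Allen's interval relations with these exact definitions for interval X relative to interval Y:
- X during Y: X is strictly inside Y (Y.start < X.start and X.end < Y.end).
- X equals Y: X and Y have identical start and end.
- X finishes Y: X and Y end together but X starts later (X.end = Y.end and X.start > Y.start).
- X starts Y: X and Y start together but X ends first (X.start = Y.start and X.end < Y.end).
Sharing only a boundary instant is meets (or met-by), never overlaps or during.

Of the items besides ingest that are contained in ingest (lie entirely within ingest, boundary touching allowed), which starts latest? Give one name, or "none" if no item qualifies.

none

Target ingest = [11:50, 16:10].
audit [17:50, 19:25] → after → excluded.
backup [16:25, 18:10] → after → excluded.
design_review [14:30, 19:30] → overlapped-by → excluded.
interview [09:45, 17:45] → contains → excluded.
qa_pass [14:15, 20:30] → overlapped-by → excluded.
rehearsal [20:05, 20:10] → after → excluded.
retro [13:55, 17:10] → overlapped-by → excluded.
snapshot [10:35, 11:20] → before → excluded.
sync_call [18:05, 22:10] → after → excluded.
triage [13:50, 21:40] → overlapped-by → excluded.
No candidates → none.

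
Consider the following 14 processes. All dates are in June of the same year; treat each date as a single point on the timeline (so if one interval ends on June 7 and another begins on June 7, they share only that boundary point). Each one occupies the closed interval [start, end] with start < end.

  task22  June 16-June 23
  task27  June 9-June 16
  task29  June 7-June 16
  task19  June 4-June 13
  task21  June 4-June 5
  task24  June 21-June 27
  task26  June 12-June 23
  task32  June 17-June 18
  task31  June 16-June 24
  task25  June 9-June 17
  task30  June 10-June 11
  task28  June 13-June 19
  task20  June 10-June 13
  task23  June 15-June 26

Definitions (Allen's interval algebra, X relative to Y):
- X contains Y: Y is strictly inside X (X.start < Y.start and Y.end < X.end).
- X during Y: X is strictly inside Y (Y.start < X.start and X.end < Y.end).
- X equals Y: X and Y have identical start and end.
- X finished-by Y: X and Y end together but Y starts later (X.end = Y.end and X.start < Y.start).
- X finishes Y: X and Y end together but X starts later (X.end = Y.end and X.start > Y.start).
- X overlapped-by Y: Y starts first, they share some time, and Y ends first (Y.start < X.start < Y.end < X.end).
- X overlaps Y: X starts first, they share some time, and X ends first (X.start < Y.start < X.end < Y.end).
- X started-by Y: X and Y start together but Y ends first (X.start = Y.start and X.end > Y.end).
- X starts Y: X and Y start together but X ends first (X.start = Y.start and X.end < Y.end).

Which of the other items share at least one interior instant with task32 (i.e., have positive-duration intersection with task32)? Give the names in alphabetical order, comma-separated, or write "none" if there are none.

Target task32 = [June 17, June 18].
task19 [June 4, June 13] → before → no.
task20 [June 10, June 13] → before → no.
task21 [June 4, June 5] → before → no.
task22 [June 16, June 23] → contains → yes.
task23 [June 15, June 26] → contains → yes.
task24 [June 21, June 27] → after → no.
task25 [June 9, June 17] → meets → no.
task26 [June 12, June 23] → contains → yes.
task27 [June 9, June 16] → before → no.
task28 [June 13, June 19] → contains → yes.
task29 [June 7, June 16] → before → no.
task30 [June 10, June 11] → before → no.
task31 [June 16, June 24] → contains → yes.
Result: task22, task23, task26, task28, task31.

task22, task23, task26, task28, task31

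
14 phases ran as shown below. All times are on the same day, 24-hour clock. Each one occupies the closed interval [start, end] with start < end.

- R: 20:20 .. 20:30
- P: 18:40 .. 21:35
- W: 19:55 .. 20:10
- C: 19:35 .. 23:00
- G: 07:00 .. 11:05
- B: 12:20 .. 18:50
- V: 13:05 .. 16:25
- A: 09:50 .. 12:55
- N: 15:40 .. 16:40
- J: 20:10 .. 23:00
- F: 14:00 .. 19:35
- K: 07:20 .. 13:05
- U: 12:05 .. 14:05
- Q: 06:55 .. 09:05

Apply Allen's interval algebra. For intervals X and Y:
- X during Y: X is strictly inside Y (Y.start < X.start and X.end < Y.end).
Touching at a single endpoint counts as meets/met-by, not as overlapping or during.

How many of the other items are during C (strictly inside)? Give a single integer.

Target C = [19:35, 23:00].
A [09:50, 12:55] → before → no.
B [12:20, 18:50] → before → no.
F [14:00, 19:35] → meets → no.
G [07:00, 11:05] → before → no.
J [20:10, 23:00] → finishes → no.
K [07:20, 13:05] → before → no.
N [15:40, 16:40] → before → no.
P [18:40, 21:35] → overlaps → no.
Q [06:55, 09:05] → before → no.
R [20:20, 20:30] → during → counts.
U [12:05, 14:05] → before → no.
V [13:05, 16:25] → before → no.
W [19:55, 20:10] → during → counts.
Total: 2.

2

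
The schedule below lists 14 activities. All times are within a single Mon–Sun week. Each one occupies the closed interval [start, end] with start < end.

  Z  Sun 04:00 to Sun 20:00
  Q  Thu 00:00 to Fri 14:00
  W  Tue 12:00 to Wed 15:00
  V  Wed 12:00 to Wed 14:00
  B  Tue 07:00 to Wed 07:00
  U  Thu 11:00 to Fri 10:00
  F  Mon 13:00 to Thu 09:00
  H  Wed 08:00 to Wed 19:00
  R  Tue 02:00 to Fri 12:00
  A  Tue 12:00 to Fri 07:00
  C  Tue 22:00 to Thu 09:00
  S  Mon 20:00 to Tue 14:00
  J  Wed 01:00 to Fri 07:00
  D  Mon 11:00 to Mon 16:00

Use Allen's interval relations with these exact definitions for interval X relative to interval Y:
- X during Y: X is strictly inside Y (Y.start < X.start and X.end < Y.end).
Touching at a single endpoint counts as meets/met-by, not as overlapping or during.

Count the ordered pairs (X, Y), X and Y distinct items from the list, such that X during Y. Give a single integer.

23

Checking all 182 ordered pairs for relation 'during'; matching pairs in alphabetical order:
(A, R): A during R ✓
(B, F): B during F ✓
(B, R): B during R ✓
(C, A): C during A ✓
(C, R): C during R ✓
(H, A): H during A ✓
(H, C): H during C ✓
(H, F): H during F ✓
(H, J): H during J ✓
(H, R): H during R ✓
(J, R): J during R ✓
(S, F): S during F ✓
(U, Q): U during Q ✓
(U, R): U during R ✓
(V, A): V during A ✓
(V, C): V during C ✓
(V, F): V during F ✓
(V, H): V during H ✓
(V, J): V during J ✓
(V, R): V during R ✓
(V, W): V during W ✓
(W, F): W during F ✓
(W, R): W during R ✓
Count: 23.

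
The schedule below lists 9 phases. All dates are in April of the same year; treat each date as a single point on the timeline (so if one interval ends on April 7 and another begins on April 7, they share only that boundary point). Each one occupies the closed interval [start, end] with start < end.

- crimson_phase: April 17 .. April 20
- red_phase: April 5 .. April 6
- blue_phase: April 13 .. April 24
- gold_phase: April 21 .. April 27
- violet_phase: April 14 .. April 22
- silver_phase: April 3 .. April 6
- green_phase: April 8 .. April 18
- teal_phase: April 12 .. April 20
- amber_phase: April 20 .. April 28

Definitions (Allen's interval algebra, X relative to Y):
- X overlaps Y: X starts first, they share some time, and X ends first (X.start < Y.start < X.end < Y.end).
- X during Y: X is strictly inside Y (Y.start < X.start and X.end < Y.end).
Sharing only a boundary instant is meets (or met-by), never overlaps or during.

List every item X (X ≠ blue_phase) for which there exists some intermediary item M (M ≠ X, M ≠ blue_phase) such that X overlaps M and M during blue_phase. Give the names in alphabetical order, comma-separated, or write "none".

Target blue_phase = [April 13, April 24].
Intermediaries M with M during blue_phase: crimson_phase, violet_phase.
Via crimson_phase — items with X overlaps crimson_phase: green_phase.
Via violet_phase — items with X overlaps violet_phase: green_phase, teal_phase.
Union: green_phase, teal_phase.

green_phase, teal_phase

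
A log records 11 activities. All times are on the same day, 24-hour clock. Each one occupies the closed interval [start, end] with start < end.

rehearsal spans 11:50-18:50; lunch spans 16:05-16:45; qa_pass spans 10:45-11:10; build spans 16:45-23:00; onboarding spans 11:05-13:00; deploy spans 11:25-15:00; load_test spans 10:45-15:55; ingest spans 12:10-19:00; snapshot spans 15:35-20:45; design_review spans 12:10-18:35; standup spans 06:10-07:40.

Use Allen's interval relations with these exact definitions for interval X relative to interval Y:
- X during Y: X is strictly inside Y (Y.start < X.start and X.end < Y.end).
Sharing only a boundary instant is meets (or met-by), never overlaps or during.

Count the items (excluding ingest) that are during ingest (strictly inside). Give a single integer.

1

Target ingest = [12:10, 19:00].
build [16:45, 23:00] → overlapped-by → no.
deploy [11:25, 15:00] → overlaps → no.
design_review [12:10, 18:35] → starts → no.
load_test [10:45, 15:55] → overlaps → no.
lunch [16:05, 16:45] → during → counts.
onboarding [11:05, 13:00] → overlaps → no.
qa_pass [10:45, 11:10] → before → no.
rehearsal [11:50, 18:50] → overlaps → no.
snapshot [15:35, 20:45] → overlapped-by → no.
standup [06:10, 07:40] → before → no.
Total: 1.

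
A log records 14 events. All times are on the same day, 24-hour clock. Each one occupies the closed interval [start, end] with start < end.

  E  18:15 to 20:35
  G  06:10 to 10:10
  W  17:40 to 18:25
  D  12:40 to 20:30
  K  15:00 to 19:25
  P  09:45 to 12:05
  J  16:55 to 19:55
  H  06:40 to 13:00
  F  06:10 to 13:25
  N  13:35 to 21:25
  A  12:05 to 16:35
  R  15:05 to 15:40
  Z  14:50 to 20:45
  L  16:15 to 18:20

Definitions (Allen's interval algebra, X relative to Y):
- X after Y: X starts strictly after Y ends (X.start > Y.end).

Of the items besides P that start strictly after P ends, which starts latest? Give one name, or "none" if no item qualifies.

Target P = [09:45, 12:05].
A [12:05, 16:35] → met-by → excluded.
D [12:40, 20:30] → after → candidate.
E [18:15, 20:35] → after → candidate.
F [06:10, 13:25] → contains → excluded.
G [06:10, 10:10] → overlaps → excluded.
H [06:40, 13:00] → contains → excluded.
J [16:55, 19:55] → after → candidate.
K [15:00, 19:25] → after → candidate.
L [16:15, 18:20] → after → candidate.
N [13:35, 21:25] → after → candidate.
R [15:05, 15:40] → after → candidate.
W [17:40, 18:25] → after → candidate.
Z [14:50, 20:45] → after → candidate.
Among candidates, latest start is 18:15 → E.

E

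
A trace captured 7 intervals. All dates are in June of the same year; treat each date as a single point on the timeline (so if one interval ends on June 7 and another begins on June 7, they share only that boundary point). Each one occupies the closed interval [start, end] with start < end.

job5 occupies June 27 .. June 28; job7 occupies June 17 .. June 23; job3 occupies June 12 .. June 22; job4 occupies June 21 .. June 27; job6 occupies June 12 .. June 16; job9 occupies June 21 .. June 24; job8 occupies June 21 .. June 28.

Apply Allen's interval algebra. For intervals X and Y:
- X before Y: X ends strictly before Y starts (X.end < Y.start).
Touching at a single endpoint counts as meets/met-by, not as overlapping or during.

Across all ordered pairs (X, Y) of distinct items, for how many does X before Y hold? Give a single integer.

8

Checking all 42 ordered pairs for relation 'before'; matching pairs in alphabetical order:
(job3, job5): job3 before job5 ✓
(job6, job4): job6 before job4 ✓
(job6, job5): job6 before job5 ✓
(job6, job7): job6 before job7 ✓
(job6, job8): job6 before job8 ✓
(job6, job9): job6 before job9 ✓
(job7, job5): job7 before job5 ✓
(job9, job5): job9 before job5 ✓
Count: 8.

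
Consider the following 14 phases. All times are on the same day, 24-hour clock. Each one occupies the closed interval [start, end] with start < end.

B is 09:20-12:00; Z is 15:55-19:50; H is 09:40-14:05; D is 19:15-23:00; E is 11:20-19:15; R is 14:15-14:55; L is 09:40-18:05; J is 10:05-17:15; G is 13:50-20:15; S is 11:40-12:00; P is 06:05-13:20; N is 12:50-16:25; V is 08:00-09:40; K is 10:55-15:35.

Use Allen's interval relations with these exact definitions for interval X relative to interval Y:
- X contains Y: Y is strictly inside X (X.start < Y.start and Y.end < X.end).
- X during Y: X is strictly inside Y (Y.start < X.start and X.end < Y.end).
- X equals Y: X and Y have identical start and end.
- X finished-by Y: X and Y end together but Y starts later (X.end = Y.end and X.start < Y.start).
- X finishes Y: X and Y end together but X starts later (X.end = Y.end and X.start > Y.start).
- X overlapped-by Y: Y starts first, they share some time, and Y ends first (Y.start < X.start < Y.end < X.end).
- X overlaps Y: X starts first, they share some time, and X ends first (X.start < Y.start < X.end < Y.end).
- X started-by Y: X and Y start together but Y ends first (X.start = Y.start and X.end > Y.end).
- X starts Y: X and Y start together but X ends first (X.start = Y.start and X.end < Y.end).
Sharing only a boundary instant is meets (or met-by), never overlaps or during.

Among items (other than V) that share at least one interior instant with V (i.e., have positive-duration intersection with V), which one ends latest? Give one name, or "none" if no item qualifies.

P

Target V = [08:00, 09:40].
B [09:20, 12:00] → overlapped-by → candidate.
D [19:15, 23:00] → after → excluded.
E [11:20, 19:15] → after → excluded.
G [13:50, 20:15] → after → excluded.
H [09:40, 14:05] → met-by → excluded.
J [10:05, 17:15] → after → excluded.
K [10:55, 15:35] → after → excluded.
L [09:40, 18:05] → met-by → excluded.
N [12:50, 16:25] → after → excluded.
P [06:05, 13:20] → contains → candidate.
R [14:15, 14:55] → after → excluded.
S [11:40, 12:00] → after → excluded.
Z [15:55, 19:50] → after → excluded.
Among candidates, latest end is 13:20 → P.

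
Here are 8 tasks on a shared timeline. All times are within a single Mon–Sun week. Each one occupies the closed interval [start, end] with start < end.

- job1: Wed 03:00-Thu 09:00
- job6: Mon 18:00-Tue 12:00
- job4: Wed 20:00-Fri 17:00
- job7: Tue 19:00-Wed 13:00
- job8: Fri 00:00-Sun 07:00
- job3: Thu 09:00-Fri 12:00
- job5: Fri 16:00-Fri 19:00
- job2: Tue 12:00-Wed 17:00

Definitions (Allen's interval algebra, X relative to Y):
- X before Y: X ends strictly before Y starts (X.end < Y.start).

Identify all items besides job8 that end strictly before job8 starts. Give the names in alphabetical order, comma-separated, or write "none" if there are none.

Target job8 = [Fri 00:00, Sun 07:00].
job1 [Wed 03:00, Thu 09:00] → before → yes.
job2 [Tue 12:00, Wed 17:00] → before → yes.
job3 [Thu 09:00, Fri 12:00] → overlaps → no.
job4 [Wed 20:00, Fri 17:00] → overlaps → no.
job5 [Fri 16:00, Fri 19:00] → during → no.
job6 [Mon 18:00, Tue 12:00] → before → yes.
job7 [Tue 19:00, Wed 13:00] → before → yes.
Result: job1, job2, job6, job7.

job1, job2, job6, job7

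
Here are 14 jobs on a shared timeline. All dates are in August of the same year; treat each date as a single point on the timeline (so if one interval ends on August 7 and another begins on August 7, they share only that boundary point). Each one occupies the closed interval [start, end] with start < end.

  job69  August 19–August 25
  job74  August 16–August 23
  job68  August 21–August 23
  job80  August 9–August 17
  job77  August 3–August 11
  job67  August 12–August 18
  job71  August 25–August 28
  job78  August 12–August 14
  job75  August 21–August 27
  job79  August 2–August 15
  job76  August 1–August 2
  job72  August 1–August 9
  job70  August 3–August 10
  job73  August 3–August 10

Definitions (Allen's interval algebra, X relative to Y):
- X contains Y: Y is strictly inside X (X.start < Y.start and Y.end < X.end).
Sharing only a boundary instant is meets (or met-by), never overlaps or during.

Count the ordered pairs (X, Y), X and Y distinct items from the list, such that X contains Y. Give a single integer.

Checking all 182 ordered pairs for relation 'contains'; matching pairs in alphabetical order:
(job69, job68): job69 contains job68 ✓
(job79, job70): job79 contains job70 ✓
(job79, job73): job79 contains job73 ✓
(job79, job77): job79 contains job77 ✓
(job79, job78): job79 contains job78 ✓
(job80, job78): job80 contains job78 ✓
Count: 6.

6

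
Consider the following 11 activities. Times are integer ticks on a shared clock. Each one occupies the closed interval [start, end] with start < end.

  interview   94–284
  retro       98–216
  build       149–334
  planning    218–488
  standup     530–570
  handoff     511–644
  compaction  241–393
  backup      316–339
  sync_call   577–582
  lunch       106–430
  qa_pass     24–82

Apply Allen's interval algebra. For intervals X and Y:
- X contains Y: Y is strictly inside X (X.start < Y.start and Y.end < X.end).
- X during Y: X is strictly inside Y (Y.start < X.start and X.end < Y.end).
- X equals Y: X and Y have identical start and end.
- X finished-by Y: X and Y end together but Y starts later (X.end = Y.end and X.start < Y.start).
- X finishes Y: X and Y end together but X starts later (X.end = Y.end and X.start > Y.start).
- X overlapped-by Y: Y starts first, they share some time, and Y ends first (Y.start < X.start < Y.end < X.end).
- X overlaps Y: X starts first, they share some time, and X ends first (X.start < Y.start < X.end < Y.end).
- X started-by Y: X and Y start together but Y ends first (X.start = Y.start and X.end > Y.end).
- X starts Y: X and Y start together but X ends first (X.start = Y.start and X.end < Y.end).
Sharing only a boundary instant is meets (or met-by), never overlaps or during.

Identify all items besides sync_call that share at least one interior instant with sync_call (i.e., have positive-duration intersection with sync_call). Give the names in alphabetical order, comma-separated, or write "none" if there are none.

handoff

Target sync_call = [577, 582].
backup [316, 339] → before → no.
build [149, 334] → before → no.
compaction [241, 393] → before → no.
handoff [511, 644] → contains → yes.
interview [94, 284] → before → no.
lunch [106, 430] → before → no.
planning [218, 488] → before → no.
qa_pass [24, 82] → before → no.
retro [98, 216] → before → no.
standup [530, 570] → before → no.
Result: handoff.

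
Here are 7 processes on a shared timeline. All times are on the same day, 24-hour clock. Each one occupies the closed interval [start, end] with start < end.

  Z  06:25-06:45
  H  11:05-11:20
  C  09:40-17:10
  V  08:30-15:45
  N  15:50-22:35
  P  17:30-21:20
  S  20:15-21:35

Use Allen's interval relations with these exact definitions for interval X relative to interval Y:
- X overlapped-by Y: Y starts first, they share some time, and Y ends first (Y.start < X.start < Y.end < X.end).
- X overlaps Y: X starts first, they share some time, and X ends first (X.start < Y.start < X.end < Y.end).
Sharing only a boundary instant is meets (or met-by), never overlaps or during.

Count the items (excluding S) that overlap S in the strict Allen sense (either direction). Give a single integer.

Target S = [20:15, 21:35].
C [09:40, 17:10] → before → no.
H [11:05, 11:20] → before → no.
N [15:50, 22:35] → contains → no.
P [17:30, 21:20] → overlaps → counts.
V [08:30, 15:45] → before → no.
Z [06:25, 06:45] → before → no.
Total: 1.

1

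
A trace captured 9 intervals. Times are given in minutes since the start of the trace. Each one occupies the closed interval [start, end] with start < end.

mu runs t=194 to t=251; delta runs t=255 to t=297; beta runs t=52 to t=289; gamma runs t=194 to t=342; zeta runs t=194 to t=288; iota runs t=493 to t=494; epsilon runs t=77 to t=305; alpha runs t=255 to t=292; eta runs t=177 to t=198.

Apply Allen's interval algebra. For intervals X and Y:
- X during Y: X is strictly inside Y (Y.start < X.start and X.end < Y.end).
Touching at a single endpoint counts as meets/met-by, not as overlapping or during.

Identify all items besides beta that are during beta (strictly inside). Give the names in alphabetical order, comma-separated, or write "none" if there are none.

eta, mu, zeta

Target beta = [t=52, t=289].
alpha [t=255, t=292] → overlapped-by → no.
delta [t=255, t=297] → overlapped-by → no.
epsilon [t=77, t=305] → overlapped-by → no.
eta [t=177, t=198] → during → yes.
gamma [t=194, t=342] → overlapped-by → no.
iota [t=493, t=494] → after → no.
mu [t=194, t=251] → during → yes.
zeta [t=194, t=288] → during → yes.
Result: eta, mu, zeta.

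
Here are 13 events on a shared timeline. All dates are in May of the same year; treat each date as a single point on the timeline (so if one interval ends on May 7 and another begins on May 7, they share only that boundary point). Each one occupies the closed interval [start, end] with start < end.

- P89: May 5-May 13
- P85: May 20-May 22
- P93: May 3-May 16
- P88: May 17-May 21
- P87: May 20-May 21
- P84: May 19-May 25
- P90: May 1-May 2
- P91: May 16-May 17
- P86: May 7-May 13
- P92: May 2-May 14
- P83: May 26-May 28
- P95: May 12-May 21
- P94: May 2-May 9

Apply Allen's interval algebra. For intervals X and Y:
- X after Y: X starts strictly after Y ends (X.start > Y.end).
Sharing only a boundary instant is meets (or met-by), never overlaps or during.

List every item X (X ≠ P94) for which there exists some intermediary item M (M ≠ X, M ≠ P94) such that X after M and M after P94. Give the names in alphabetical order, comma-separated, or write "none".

Target P94 = [May 2, May 9].
Intermediaries M with M after P94: P83, P84, P85, P87, P88, P91, P95.
Via P83 — items with X after P83: none.
Via P84 — items with X after P84: P83.
Via P85 — items with X after P85: P83.
Via P87 — items with X after P87: P83.
Via P88 — items with X after P88: P83.
Via P91 — items with X after P91: P83, P84, P85, P87.
Via P95 — items with X after P95: P83.
Union: P83, P84, P85, P87.

P83, P84, P85, P87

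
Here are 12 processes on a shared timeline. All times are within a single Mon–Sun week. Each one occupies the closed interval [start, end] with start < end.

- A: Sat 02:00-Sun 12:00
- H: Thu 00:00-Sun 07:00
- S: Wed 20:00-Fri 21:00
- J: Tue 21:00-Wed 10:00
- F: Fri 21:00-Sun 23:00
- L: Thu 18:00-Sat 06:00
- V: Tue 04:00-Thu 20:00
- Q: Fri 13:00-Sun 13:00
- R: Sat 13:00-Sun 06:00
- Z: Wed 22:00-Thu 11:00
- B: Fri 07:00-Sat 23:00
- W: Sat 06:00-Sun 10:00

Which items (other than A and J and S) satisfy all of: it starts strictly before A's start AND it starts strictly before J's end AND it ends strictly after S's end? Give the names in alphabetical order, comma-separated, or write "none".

Conditions: its start is strictly before A's start (X.start < Sat 02:00) AND its start is strictly before J's end (X.start < Wed 10:00) AND its end is strictly after S's end (X.end > Fri 21:00).
B: start Fri 07:00 < Sat 02:00? ✓; start Fri 07:00 < Wed 10:00? ✗; end Sat 23:00 > Fri 21:00? ✓ → no.
F: start Fri 21:00 < Sat 02:00? ✓; start Fri 21:00 < Wed 10:00? ✗; end Sun 23:00 > Fri 21:00? ✓ → no.
H: start Thu 00:00 < Sat 02:00? ✓; start Thu 00:00 < Wed 10:00? ✗; end Sun 07:00 > Fri 21:00? ✓ → no.
L: start Thu 18:00 < Sat 02:00? ✓; start Thu 18:00 < Wed 10:00? ✗; end Sat 06:00 > Fri 21:00? ✓ → no.
Q: start Fri 13:00 < Sat 02:00? ✓; start Fri 13:00 < Wed 10:00? ✗; end Sun 13:00 > Fri 21:00? ✓ → no.
R: start Sat 13:00 < Sat 02:00? ✗; start Sat 13:00 < Wed 10:00? ✗; end Sun 06:00 > Fri 21:00? ✓ → no.
V: start Tue 04:00 < Sat 02:00? ✓; start Tue 04:00 < Wed 10:00? ✓; end Thu 20:00 > Fri 21:00? ✗ → no.
W: start Sat 06:00 < Sat 02:00? ✗; start Sat 06:00 < Wed 10:00? ✗; end Sun 10:00 > Fri 21:00? ✓ → no.
Z: start Wed 22:00 < Sat 02:00? ✓; start Wed 22:00 < Wed 10:00? ✗; end Thu 11:00 > Fri 21:00? ✗ → no.
Result: none.

none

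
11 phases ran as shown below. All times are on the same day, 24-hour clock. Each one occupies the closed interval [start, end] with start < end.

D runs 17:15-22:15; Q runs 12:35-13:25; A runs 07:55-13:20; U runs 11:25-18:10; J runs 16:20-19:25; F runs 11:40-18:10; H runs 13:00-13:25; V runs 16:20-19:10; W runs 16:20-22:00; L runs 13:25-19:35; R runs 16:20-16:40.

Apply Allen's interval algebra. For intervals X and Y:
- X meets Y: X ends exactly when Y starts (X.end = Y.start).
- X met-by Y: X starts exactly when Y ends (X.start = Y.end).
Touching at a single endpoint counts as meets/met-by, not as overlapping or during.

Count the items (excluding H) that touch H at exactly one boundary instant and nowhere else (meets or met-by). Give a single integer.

1

Target H = [13:00, 13:25].
A [07:55, 13:20] → overlaps → no.
D [17:15, 22:15] → after → no.
F [11:40, 18:10] → contains → no.
J [16:20, 19:25] → after → no.
L [13:25, 19:35] → met-by → counts.
Q [12:35, 13:25] → finished-by → no.
R [16:20, 16:40] → after → no.
U [11:25, 18:10] → contains → no.
V [16:20, 19:10] → after → no.
W [16:20, 22:00] → after → no.
Total: 1.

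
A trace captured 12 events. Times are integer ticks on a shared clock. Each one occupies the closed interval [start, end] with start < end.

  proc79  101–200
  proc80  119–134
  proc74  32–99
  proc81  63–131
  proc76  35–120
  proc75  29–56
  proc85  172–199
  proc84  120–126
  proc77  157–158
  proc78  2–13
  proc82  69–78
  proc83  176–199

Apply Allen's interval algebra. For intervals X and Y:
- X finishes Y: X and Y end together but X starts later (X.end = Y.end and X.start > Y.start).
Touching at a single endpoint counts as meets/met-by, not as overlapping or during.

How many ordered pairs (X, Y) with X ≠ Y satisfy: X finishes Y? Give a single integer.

Checking all 132 ordered pairs for relation 'finishes'; matching pairs in alphabetical order:
(proc83, proc85): proc83 finishes proc85 ✓
Count: 1.

1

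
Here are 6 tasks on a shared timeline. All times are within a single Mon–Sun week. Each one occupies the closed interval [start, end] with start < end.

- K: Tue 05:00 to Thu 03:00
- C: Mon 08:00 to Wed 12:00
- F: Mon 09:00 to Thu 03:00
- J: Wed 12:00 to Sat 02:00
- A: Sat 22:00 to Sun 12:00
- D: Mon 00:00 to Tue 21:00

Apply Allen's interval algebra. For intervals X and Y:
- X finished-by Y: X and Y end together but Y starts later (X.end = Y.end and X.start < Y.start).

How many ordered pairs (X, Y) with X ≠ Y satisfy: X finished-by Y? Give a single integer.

1

Checking all 30 ordered pairs for relation 'finished-by'; matching pairs in alphabetical order:
(F, K): F finished-by K ✓
Count: 1.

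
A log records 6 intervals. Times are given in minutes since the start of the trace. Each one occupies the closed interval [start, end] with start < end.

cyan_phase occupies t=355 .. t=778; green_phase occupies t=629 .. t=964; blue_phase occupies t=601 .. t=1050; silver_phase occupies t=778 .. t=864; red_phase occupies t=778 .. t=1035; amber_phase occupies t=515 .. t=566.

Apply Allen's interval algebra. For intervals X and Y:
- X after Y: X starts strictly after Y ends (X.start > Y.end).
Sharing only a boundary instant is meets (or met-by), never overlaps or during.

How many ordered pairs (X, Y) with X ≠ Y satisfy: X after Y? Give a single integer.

Checking all 30 ordered pairs for relation 'after'; matching pairs in alphabetical order:
(blue_phase, amber_phase): blue_phase after amber_phase ✓
(green_phase, amber_phase): green_phase after amber_phase ✓
(red_phase, amber_phase): red_phase after amber_phase ✓
(silver_phase, amber_phase): silver_phase after amber_phase ✓
Count: 4.

4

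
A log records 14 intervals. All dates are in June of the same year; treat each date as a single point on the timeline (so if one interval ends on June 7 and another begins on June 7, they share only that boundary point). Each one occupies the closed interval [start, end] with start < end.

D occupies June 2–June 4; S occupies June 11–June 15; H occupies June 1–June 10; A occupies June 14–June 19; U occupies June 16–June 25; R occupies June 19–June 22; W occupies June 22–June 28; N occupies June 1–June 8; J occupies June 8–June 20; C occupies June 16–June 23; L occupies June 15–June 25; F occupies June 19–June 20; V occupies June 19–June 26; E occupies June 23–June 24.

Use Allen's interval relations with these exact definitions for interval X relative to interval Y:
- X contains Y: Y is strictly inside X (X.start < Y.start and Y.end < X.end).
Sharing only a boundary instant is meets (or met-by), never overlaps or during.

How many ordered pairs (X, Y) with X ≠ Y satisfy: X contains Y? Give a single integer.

Checking all 182 ordered pairs for relation 'contains'; matching pairs in alphabetical order:
(C, F): C contains F ✓
(C, R): C contains R ✓
(H, D): H contains D ✓
(J, A): J contains A ✓
(J, S): J contains S ✓
(L, C): L contains C ✓
(L, E): L contains E ✓
(L, F): L contains F ✓
(L, R): L contains R ✓
(N, D): N contains D ✓
(U, E): U contains E ✓
(U, F): U contains F ✓
(U, R): U contains R ✓
(V, E): V contains E ✓
(W, E): W contains E ✓
Count: 15.

15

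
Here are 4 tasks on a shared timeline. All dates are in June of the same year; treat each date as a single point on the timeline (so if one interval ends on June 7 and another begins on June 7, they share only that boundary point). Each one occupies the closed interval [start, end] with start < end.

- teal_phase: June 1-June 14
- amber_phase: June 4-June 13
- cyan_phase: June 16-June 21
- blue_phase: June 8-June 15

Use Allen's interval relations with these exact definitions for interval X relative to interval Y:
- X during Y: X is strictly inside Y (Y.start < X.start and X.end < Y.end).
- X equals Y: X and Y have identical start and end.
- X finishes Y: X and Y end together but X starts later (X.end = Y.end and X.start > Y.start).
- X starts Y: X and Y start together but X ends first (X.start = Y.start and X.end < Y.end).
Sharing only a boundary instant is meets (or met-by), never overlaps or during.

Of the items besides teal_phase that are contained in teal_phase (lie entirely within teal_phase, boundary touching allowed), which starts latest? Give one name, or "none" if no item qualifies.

Target teal_phase = [June 1, June 14].
amber_phase [June 4, June 13] → during → candidate.
blue_phase [June 8, June 15] → overlapped-by → excluded.
cyan_phase [June 16, June 21] → after → excluded.
Among candidates, latest start is June 4 → amber_phase.

amber_phase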